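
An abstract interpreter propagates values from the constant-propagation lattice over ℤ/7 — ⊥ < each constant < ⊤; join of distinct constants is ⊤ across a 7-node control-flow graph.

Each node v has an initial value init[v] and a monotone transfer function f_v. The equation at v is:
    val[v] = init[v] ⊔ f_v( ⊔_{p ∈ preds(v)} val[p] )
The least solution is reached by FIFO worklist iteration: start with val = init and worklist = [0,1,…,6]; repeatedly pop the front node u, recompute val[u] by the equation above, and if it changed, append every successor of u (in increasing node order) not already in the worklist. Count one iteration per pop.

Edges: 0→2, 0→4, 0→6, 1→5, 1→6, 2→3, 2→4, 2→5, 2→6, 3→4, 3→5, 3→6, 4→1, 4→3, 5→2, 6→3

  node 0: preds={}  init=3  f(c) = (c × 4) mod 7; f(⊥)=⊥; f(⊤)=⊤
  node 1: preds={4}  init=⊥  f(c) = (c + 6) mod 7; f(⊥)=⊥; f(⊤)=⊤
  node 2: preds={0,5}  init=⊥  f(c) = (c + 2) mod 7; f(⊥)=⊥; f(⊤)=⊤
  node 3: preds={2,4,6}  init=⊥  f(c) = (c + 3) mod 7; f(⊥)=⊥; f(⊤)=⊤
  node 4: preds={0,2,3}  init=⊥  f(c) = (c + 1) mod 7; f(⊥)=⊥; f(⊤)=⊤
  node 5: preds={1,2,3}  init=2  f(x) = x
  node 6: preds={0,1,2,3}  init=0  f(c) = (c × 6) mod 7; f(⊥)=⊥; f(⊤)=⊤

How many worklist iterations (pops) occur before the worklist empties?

12

Trace (12 dequeues):
  [1] u=0 | in ⊥ | out 3 | ==
  [2] u=1 | in ⊥ | out ⊥ | ==
  [3] u=2 | in ⊤ | out ⊤ | prev ⊥ | push {}
  [4] u=3 | in ⊤ | out ⊤ | prev ⊥ | push {}
  [5] u=4 | in ⊤ | out ⊤ | prev ⊥ | push {1,3}
  [6] u=5 | in ⊤ | out ⊤ | prev 2 | push {2}
  [7] u=6 | in ⊤ | out ⊤ | prev 0 | push {}
  [8] u=1 | in ⊤ | out ⊤ | prev ⊥ | push {5,6}
  [9] u=3 | in ⊤ | out ⊤ | ==
  [10] u=2 | in ⊤ | out ⊤ | ==
  [11] u=5 | in ⊤ | out ⊤ | ==
  [12] u=6 | in ⊤ | out ⊤ | ==

Converged values:
  [0] 3
  [1] ⊤
  [2] ⊤
  [3] ⊤
  [4] ⊤
  [5] ⊤
  [6] ⊤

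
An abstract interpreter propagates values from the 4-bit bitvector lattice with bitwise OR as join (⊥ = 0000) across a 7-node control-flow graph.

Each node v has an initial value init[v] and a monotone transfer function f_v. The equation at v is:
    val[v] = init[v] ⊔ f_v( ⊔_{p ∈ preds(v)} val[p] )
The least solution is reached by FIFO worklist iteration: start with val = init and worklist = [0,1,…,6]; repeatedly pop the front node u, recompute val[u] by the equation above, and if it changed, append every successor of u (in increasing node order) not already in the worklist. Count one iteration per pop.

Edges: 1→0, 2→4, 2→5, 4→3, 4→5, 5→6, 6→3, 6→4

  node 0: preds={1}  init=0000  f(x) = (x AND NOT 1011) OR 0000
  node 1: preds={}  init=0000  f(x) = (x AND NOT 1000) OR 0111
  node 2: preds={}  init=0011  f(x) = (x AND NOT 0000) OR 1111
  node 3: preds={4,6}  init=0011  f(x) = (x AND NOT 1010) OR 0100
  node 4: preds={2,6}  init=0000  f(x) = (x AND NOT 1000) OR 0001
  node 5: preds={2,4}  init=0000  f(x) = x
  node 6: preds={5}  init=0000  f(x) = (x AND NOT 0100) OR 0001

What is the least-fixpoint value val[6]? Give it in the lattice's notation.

Trace (10 dequeues):
  [1] u=0 | in 0000 | out 0000 | ==
  [2] u=1 | in 0000 | out 0111 | prev 0000 | push {0}
  [3] u=2 | in 0000 | out 1111 | prev 0011 | push {}
  [4] u=3 | in 0000 | out 0111 | prev 0011 | push {}
  [5] u=4 | in 1111 | out 0111 | prev 0000 | push {3}
  [6] u=5 | in 1111 | out 1111 | prev 0000 | push {}
  [7] u=6 | in 1111 | out 1011 | prev 0000 | push {4}
  [8] u=0 | in 0111 | out 0100 | prev 0000 | push {}
  [9] u=3 | in 1111 | out 0111 | ==
  [10] u=4 | in 1111 | out 0111 | ==

Converged values:
  [0] 0100
  [1] 0111
  [2] 1111
  [3] 0111
  [4] 0111
  [5] 1111
  [6] 1011

1011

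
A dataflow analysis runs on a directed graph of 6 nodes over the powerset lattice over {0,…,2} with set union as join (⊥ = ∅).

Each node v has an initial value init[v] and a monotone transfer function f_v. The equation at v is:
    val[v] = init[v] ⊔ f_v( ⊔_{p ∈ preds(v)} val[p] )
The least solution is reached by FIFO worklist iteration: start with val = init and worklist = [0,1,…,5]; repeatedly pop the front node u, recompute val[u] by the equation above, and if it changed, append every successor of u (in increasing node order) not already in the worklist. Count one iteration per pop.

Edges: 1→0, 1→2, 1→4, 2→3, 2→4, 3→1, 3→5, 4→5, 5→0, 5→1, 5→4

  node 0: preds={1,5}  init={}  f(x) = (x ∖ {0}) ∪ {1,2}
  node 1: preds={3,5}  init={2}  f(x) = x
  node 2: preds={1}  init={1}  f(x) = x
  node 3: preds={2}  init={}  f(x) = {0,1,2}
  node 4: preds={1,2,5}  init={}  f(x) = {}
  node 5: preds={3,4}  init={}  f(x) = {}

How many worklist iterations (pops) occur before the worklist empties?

11

Worklist (11 pops):
  #1 pop 0: in={2} → {1,2} (was {}); enqueue []
  #2 pop 1: in={} → {2} (no change)
  #3 pop 2: in={2} → {1,2} (was {1}); enqueue []
  #4 pop 3: in={1,2} → {0,1,2} (was {}); enqueue [1]
  #5 pop 4: in={1,2} → {} (no change)
  #6 pop 5: in={0,1,2} → {} (no change)
  #7 pop 1: in={0,1,2} → {0,1,2} (was {2}); enqueue [0,2,4]
  #8 pop 0: in={0,1,2} → {1,2} (no change)
  #9 pop 2: in={0,1,2} → {0,1,2} (was {1,2}); enqueue [3]
  #10 pop 4: in={0,1,2} → {} (no change)
  #11 pop 3: in={0,1,2} → {0,1,2} (no change)

Fixpoint:
  val[0] = {1,2}
  val[1] = {0,1,2}
  val[2] = {0,1,2}
  val[3] = {0,1,2}
  val[4] = {}
  val[5] = {}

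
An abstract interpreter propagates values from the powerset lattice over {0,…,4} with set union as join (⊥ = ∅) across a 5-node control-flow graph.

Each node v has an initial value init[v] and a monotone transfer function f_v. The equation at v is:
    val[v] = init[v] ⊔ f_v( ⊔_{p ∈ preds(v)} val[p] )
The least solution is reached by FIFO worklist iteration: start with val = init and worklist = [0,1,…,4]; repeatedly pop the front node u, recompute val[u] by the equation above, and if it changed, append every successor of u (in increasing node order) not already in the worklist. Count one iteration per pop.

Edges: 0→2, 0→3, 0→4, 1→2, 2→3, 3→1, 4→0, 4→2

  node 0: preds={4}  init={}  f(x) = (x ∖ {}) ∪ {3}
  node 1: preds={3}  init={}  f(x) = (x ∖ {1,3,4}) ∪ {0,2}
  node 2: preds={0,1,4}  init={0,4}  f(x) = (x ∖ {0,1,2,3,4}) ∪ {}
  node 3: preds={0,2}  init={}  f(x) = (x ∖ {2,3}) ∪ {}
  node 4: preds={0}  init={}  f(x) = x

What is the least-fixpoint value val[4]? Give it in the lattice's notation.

{3}

Trace (8 dequeues):
  [1] u=0 | in {} | out {3} | prev {} | push {}
  [2] u=1 | in {} | out {0,2} | prev {} | push {}
  [3] u=2 | in {0,2,3} | out {0,4} | ==
  [4] u=3 | in {0,3,4} | out {0,4} | prev {} | push {1}
  [5] u=4 | in {3} | out {3} | prev {} | push {0,2}
  [6] u=1 | in {0,4} | out {0,2} | ==
  [7] u=0 | in {3} | out {3} | ==
  [8] u=2 | in {0,2,3} | out {0,4} | ==

Converged values:
  [0] {3}
  [1] {0,2}
  [2] {0,4}
  [3] {0,4}
  [4] {3}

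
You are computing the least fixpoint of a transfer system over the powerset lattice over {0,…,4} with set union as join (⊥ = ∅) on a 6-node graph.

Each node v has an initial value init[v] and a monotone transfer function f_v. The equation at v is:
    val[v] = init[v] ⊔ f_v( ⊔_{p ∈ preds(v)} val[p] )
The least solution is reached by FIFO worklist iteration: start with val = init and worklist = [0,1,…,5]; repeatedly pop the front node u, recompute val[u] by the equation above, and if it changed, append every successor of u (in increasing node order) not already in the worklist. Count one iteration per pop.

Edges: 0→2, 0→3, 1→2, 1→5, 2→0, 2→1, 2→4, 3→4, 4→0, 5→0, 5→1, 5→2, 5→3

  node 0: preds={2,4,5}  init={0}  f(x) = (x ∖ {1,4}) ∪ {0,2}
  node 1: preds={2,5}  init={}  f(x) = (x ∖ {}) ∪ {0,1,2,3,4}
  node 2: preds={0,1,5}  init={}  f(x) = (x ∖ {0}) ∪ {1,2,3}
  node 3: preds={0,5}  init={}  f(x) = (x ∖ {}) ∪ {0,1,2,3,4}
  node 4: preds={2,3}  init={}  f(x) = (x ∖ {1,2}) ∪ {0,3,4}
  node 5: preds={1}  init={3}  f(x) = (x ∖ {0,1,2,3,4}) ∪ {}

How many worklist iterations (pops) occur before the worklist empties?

Worklist (8 pops):
  #1 pop 0: in={3} → {0,2,3} (was {0}); enqueue []
  #2 pop 1: in={3} → {0,1,2,3,4} (was {}); enqueue []
  #3 pop 2: in={0,1,2,3,4} → {1,2,3,4} (was {}); enqueue [0,1]
  #4 pop 3: in={0,2,3} → {0,1,2,3,4} (was {}); enqueue []
  #5 pop 4: in={0,1,2,3,4} → {0,3,4} (was {}); enqueue []
  #6 pop 5: in={0,1,2,3,4} → {3} (no change)
  #7 pop 0: in={0,1,2,3,4} → {0,2,3} (no change)
  #8 pop 1: in={1,2,3,4} → {0,1,2,3,4} (no change)

Fixpoint:
  val[0] = {0,2,3}
  val[1] = {0,1,2,3,4}
  val[2] = {1,2,3,4}
  val[3] = {0,1,2,3,4}
  val[4] = {0,3,4}
  val[5] = {3}

8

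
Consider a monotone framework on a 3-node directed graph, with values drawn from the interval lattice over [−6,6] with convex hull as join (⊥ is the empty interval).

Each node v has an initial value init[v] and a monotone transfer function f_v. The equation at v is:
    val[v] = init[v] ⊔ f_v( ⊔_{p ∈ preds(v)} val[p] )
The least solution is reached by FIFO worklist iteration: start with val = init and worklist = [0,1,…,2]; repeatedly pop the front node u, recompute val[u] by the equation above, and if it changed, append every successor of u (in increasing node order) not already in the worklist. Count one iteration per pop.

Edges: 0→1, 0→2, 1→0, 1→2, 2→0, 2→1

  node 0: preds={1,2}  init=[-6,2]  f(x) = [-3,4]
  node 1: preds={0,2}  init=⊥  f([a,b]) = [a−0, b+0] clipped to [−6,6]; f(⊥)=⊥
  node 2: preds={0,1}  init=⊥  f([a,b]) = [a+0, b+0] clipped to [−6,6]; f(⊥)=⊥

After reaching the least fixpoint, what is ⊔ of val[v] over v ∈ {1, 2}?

Iteration log — 5 steps:
  step 1. node 0  ⊔preds=⊥  new=[-6,4]  old=[-6,2]  +wl: 
  step 2. node 1  ⊔preds=[-6,4]  new=[-6,4]  old=⊥  +wl: 0
  step 3. node 2  ⊔preds=[-6,4]  new=[-6,4]  old=⊥  +wl: 1
  step 4. node 0  ⊔preds=[-6,4]  new=[-6,4]  stable
  step 5. node 1  ⊔preds=[-6,4]  new=[-6,4]  stable

Least fixpoint reached:
  node 0: [-6,4]
  node 1: [-6,4]
  node 2: [-6,4]

[-6,4]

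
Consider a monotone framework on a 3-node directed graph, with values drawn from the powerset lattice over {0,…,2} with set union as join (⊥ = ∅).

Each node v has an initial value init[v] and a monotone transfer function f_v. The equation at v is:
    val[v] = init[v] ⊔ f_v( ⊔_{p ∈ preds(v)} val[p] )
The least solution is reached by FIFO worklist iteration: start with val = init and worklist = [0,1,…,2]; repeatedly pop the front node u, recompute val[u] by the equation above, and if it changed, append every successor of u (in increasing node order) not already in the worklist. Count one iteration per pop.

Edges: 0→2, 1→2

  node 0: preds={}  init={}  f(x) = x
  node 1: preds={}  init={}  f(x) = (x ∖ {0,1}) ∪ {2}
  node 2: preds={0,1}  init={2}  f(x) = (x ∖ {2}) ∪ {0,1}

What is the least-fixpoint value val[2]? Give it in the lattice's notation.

Trace (3 dequeues):
  [1] u=0 | in {} | out {} | ==
  [2] u=1 | in {} | out {2} | prev {} | push {}
  [3] u=2 | in {2} | out {0,1,2} | prev {2} | push {}

Converged values:
  [0] {}
  [1] {2}
  [2] {0,1,2}

{0,1,2}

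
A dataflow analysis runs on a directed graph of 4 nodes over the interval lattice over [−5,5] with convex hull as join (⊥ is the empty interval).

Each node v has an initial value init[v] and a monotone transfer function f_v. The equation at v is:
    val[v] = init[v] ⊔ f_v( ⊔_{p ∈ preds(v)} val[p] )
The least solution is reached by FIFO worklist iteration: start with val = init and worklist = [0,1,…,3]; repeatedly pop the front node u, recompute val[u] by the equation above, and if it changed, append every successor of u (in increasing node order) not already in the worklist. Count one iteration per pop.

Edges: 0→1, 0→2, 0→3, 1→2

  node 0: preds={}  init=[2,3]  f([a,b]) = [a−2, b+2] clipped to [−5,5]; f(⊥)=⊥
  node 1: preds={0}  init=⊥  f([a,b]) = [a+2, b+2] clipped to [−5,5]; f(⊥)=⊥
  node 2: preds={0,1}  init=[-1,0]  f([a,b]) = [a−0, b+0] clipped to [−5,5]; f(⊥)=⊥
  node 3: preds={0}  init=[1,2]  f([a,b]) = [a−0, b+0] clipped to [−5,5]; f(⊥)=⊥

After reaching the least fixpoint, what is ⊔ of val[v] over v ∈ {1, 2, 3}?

[-1,5]

Worklist (4 pops):
  #1 pop 0: in=⊥ → [2,3] (no change)
  #2 pop 1: in=[2,3] → [4,5] (was ⊥); enqueue []
  #3 pop 2: in=[2,5] → [-1,5] (was [-1,0]); enqueue []
  #4 pop 3: in=[2,3] → [1,3] (was [1,2]); enqueue []

Fixpoint:
  val[0] = [2,3]
  val[1] = [4,5]
  val[2] = [-1,5]
  val[3] = [1,3]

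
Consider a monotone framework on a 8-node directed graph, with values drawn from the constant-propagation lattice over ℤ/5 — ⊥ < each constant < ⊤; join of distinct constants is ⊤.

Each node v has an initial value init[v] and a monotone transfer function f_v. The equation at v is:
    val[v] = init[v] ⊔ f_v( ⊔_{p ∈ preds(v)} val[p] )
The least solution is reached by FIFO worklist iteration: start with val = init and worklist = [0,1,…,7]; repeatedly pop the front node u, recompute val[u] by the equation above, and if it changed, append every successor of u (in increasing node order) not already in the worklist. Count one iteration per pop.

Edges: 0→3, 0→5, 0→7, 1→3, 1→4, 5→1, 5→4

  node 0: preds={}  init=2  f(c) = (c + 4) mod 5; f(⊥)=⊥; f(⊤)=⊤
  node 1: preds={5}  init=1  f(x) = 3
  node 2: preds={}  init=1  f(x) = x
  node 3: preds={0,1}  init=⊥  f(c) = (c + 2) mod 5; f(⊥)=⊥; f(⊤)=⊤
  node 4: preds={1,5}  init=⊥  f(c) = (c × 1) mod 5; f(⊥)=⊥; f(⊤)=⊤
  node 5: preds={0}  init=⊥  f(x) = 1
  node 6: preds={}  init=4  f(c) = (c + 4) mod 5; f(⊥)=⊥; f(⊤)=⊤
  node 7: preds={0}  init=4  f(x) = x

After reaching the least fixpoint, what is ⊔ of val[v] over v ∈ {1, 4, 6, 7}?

Iteration log — 10 steps:
  step 1. node 0  ⊔preds=⊥  new=2  stable
  step 2. node 1  ⊔preds=⊥  new=⊤  old=1  +wl: 
  step 3. node 2  ⊔preds=⊥  new=1  stable
  step 4. node 3  ⊔preds=⊤  new=⊤  old=⊥  +wl: 
  step 5. node 4  ⊔preds=⊤  new=⊤  old=⊥  +wl: 
  step 6. node 5  ⊔preds=2  new=1  old=⊥  +wl: 1,4
  step 7. node 6  ⊔preds=⊥  new=4  stable
  step 8. node 7  ⊔preds=2  new=⊤  old=4  +wl: 
  step 9. node 1  ⊔preds=1  new=⊤  stable
  step 10. node 4  ⊔preds=⊤  new=⊤  stable

Least fixpoint reached:
  node 0: 2
  node 1: ⊤
  node 2: 1
  node 3: ⊤
  node 4: ⊤
  node 5: 1
  node 6: 4
  node 7: ⊤

⊤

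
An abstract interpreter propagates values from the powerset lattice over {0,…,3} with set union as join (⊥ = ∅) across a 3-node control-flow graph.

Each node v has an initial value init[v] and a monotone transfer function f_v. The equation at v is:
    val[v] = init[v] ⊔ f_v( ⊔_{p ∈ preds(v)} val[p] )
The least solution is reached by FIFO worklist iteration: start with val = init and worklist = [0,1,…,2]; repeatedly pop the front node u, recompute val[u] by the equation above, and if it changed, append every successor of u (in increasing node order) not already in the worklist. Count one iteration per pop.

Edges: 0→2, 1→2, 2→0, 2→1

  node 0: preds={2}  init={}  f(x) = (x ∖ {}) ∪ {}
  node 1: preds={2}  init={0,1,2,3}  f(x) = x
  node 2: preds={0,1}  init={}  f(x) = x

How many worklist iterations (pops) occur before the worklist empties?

Trace (6 dequeues):
  [1] u=0 | in {} | out {} | ==
  [2] u=1 | in {} | out {0,1,2,3} | ==
  [3] u=2 | in {0,1,2,3} | out {0,1,2,3} | prev {} | push {0,1}
  [4] u=0 | in {0,1,2,3} | out {0,1,2,3} | prev {} | push {2}
  [5] u=1 | in {0,1,2,3} | out {0,1,2,3} | ==
  [6] u=2 | in {0,1,2,3} | out {0,1,2,3} | ==

Converged values:
  [0] {0,1,2,3}
  [1] {0,1,2,3}
  [2] {0,1,2,3}

6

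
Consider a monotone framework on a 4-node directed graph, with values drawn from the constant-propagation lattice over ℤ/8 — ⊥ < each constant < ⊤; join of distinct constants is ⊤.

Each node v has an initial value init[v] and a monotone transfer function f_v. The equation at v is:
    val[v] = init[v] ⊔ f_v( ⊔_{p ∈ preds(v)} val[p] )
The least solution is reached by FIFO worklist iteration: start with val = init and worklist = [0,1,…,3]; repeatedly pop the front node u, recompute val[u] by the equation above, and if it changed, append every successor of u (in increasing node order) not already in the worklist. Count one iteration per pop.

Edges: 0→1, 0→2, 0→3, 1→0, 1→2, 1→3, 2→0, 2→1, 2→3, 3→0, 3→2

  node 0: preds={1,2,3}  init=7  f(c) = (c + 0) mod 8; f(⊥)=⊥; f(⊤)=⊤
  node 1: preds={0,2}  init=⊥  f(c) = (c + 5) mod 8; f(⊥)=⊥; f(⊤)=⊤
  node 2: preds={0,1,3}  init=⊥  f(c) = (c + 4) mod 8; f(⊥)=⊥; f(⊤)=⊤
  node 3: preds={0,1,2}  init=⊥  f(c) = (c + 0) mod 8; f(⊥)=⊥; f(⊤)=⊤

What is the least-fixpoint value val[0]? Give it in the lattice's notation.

Worklist (9 pops):
  #1 pop 0: in=⊥ → 7 (no change)
  #2 pop 1: in=7 → 4 (was ⊥); enqueue [0]
  #3 pop 2: in=⊤ → ⊤ (was ⊥); enqueue [1]
  #4 pop 3: in=⊤ → ⊤ (was ⊥); enqueue [2]
  #5 pop 0: in=⊤ → ⊤ (was 7); enqueue [3]
  #6 pop 1: in=⊤ → ⊤ (was 4); enqueue [0]
  #7 pop 2: in=⊤ → ⊤ (no change)
  #8 pop 3: in=⊤ → ⊤ (no change)
  #9 pop 0: in=⊤ → ⊤ (no change)

Fixpoint:
  val[0] = ⊤
  val[1] = ⊤
  val[2] = ⊤
  val[3] = ⊤

⊤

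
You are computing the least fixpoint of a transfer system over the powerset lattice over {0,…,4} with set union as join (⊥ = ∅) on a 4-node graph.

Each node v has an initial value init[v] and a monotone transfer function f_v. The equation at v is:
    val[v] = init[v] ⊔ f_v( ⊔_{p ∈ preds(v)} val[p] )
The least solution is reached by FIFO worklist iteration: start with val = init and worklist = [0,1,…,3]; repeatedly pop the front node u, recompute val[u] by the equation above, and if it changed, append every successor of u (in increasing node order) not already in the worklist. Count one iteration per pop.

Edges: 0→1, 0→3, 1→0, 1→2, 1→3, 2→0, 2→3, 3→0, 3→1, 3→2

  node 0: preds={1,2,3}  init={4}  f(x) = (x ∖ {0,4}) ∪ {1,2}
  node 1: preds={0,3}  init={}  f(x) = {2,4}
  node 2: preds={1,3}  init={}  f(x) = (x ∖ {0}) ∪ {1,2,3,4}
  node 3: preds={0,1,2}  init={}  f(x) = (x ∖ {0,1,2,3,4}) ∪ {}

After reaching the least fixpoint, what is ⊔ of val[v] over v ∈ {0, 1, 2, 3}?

{1,2,3,4}

Iteration log — 7 steps:
  step 1. node 0  ⊔preds={}  new={1,2,4}  old={4}  +wl: 
  step 2. node 1  ⊔preds={1,2,4}  new={2,4}  old={}  +wl: 0
  step 3. node 2  ⊔preds={2,4}  new={1,2,3,4}  old={}  +wl: 
  step 4. node 3  ⊔preds={1,2,3,4}  new={}  stable
  step 5. node 0  ⊔preds={1,2,3,4}  new={1,2,3,4}  old={1,2,4}  +wl: 1,3
  step 6. node 1  ⊔preds={1,2,3,4}  new={2,4}  stable
  step 7. node 3  ⊔preds={1,2,3,4}  new={}  stable

Least fixpoint reached:
  node 0: {1,2,3,4}
  node 1: {2,4}
  node 2: {1,2,3,4}
  node 3: {}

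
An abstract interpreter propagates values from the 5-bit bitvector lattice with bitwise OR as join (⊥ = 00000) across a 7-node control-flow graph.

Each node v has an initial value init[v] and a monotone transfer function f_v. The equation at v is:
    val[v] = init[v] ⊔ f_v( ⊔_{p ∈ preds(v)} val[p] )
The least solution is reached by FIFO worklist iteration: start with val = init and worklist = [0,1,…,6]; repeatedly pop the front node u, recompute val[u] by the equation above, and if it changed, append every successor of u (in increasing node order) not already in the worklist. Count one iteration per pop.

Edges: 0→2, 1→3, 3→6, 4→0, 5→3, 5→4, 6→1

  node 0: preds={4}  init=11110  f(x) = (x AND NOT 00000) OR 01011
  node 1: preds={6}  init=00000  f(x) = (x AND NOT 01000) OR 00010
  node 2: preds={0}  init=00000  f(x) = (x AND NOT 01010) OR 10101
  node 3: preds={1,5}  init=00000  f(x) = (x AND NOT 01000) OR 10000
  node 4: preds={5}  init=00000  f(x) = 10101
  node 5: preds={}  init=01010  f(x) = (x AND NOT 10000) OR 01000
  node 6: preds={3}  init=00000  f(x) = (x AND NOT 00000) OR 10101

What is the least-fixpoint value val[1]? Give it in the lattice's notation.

10111

Iteration log — 11 steps:
  step 1. node 0  ⊔preds=00000  new=11111  old=11110  +wl: 
  step 2. node 1  ⊔preds=00000  new=00010  old=00000  +wl: 
  step 3. node 2  ⊔preds=11111  new=10101  old=00000  +wl: 
  step 4. node 3  ⊔preds=01010  new=10010  old=00000  +wl: 
  step 5. node 4  ⊔preds=01010  new=10101  old=00000  +wl: 0
  step 6. node 5  ⊔preds=00000  new=01010  stable
  step 7. node 6  ⊔preds=10010  new=10111  old=00000  +wl: 1
  step 8. node 0  ⊔preds=10101  new=11111  stable
  step 9. node 1  ⊔preds=10111  new=10111  old=00010  +wl: 3
  step 10. node 3  ⊔preds=11111  new=10111  old=10010  +wl: 6
  step 11. node 6  ⊔preds=10111  new=10111  stable

Least fixpoint reached:
  node 0: 11111
  node 1: 10111
  node 2: 10101
  node 3: 10111
  node 4: 10101
  node 5: 01010
  node 6: 10111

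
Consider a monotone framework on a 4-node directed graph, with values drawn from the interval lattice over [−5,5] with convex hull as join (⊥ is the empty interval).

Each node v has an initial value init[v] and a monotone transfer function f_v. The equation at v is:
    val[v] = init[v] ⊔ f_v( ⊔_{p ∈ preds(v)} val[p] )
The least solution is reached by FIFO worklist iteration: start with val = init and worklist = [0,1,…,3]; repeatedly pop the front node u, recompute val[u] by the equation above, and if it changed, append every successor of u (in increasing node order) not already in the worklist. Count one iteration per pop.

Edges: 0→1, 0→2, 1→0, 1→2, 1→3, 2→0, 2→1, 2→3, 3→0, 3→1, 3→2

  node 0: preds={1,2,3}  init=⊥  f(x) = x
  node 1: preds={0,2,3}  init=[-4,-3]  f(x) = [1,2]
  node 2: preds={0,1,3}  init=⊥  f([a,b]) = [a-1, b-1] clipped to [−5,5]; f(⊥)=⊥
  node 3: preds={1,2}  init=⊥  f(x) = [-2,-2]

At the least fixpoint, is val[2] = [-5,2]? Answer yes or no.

Iteration log — 7 steps:
  step 1. node 0  ⊔preds=[-4,-3]  new=[-4,-3]  old=⊥  +wl: 
  step 2. node 1  ⊔preds=[-4,-3]  new=[-4,2]  old=[-4,-3]  +wl: 0
  step 3. node 2  ⊔preds=[-4,2]  new=[-5,1]  old=⊥  +wl: 1
  step 4. node 3  ⊔preds=[-5,2]  new=[-2,-2]  old=⊥  +wl: 2
  step 5. node 0  ⊔preds=[-5,2]  new=[-5,2]  old=[-4,-3]  +wl: 
  step 6. node 1  ⊔preds=[-5,2]  new=[-4,2]  stable
  step 7. node 2  ⊔preds=[-5,2]  new=[-5,1]  stable

Least fixpoint reached:
  node 0: [-5,2]
  node 1: [-4,2]
  node 2: [-5,1]
  node 3: [-2,-2]

no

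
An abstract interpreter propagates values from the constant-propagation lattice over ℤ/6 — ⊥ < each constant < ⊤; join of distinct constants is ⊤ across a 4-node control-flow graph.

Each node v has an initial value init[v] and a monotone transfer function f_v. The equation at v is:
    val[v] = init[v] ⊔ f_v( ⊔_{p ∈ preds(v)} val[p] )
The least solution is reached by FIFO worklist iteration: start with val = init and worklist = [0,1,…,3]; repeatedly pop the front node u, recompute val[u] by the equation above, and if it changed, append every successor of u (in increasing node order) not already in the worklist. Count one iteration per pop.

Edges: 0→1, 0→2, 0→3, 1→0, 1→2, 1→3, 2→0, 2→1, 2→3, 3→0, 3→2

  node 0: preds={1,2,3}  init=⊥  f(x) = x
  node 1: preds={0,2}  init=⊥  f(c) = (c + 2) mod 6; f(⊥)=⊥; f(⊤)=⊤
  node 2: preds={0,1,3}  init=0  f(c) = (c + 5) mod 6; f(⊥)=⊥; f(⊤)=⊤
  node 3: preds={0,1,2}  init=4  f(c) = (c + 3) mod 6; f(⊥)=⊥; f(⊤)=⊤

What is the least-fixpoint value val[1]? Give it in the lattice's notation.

Worklist (7 pops):
  #1 pop 0: in=⊤ → ⊤ (was ⊥); enqueue []
  #2 pop 1: in=⊤ → ⊤ (was ⊥); enqueue [0]
  #3 pop 2: in=⊤ → ⊤ (was 0); enqueue [1]
  #4 pop 3: in=⊤ → ⊤ (was 4); enqueue [2]
  #5 pop 0: in=⊤ → ⊤ (no change)
  #6 pop 1: in=⊤ → ⊤ (no change)
  #7 pop 2: in=⊤ → ⊤ (no change)

Fixpoint:
  val[0] = ⊤
  val[1] = ⊤
  val[2] = ⊤
  val[3] = ⊤

⊤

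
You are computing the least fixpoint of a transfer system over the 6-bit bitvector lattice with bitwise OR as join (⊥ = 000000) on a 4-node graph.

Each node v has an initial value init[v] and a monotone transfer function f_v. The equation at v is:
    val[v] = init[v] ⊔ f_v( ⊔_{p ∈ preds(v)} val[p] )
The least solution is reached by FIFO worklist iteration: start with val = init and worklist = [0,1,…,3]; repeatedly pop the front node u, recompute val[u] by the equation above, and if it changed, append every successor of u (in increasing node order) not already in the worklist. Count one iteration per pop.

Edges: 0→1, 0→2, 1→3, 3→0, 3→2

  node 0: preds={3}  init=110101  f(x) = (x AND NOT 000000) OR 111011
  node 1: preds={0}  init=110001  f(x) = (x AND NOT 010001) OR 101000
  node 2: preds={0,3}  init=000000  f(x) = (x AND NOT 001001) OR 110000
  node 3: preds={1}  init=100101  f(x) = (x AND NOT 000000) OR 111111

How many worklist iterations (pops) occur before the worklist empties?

Trace (6 dequeues):
  [1] u=0 | in 100101 | out 111111 | prev 110101 | push {}
  [2] u=1 | in 111111 | out 111111 | prev 110001 | push {}
  [3] u=2 | in 111111 | out 110110 | prev 000000 | push {}
  [4] u=3 | in 111111 | out 111111 | prev 100101 | push {0,2}
  [5] u=0 | in 111111 | out 111111 | ==
  [6] u=2 | in 111111 | out 110110 | ==

Converged values:
  [0] 111111
  [1] 111111
  [2] 110110
  [3] 111111

6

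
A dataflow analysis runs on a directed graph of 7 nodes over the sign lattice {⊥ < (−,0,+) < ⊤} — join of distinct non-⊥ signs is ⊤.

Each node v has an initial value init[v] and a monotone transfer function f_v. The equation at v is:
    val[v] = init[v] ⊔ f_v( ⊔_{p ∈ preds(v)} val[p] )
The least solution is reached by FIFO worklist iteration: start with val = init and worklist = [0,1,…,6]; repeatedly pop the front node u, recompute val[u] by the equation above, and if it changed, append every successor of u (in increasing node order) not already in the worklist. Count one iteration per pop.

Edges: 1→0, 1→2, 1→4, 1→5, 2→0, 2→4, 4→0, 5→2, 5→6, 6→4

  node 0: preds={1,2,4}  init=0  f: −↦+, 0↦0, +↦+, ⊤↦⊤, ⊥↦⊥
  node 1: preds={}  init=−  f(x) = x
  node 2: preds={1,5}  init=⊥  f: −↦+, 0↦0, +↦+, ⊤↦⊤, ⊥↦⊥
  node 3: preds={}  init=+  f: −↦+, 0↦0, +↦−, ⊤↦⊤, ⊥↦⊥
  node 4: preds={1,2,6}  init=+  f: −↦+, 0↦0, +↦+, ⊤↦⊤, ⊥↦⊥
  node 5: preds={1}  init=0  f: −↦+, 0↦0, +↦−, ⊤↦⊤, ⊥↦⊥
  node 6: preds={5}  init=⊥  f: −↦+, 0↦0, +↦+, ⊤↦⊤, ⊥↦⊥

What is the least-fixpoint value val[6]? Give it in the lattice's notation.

Worklist (10 pops):
  #1 pop 0: in=⊤ → ⊤ (was 0); enqueue []
  #2 pop 1: in=⊥ → − (no change)
  #3 pop 2: in=⊤ → ⊤ (was ⊥); enqueue [0]
  #4 pop 3: in=⊥ → + (no change)
  #5 pop 4: in=⊤ → ⊤ (was +); enqueue []
  #6 pop 5: in=− → ⊤ (was 0); enqueue [2]
  #7 pop 6: in=⊤ → ⊤ (was ⊥); enqueue [4]
  #8 pop 0: in=⊤ → ⊤ (no change)
  #9 pop 2: in=⊤ → ⊤ (no change)
  #10 pop 4: in=⊤ → ⊤ (no change)

Fixpoint:
  val[0] = ⊤
  val[1] = −
  val[2] = ⊤
  val[3] = +
  val[4] = ⊤
  val[5] = ⊤
  val[6] = ⊤

⊤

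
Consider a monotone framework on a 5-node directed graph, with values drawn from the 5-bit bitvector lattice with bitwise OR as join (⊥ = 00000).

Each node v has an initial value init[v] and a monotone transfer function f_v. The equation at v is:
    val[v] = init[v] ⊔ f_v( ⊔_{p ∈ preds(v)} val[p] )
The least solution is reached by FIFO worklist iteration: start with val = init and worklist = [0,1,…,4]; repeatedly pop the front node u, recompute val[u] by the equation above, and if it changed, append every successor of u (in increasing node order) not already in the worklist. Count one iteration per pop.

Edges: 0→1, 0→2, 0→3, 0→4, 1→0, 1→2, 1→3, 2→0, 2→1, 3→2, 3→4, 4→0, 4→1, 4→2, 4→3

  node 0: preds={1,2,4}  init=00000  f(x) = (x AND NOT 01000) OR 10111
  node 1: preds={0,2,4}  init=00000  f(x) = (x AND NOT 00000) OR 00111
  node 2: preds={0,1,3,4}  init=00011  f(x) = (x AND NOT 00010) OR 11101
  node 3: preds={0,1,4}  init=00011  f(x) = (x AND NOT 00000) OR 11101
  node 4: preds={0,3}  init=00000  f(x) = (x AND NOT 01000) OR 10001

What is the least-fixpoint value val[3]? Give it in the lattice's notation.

11111

Worklist (10 pops):
  #1 pop 0: in=00011 → 10111 (was 00000); enqueue []
  #2 pop 1: in=10111 → 10111 (was 00000); enqueue [0]
  #3 pop 2: in=10111 → 11111 (was 00011); enqueue [1]
  #4 pop 3: in=10111 → 11111 (was 00011); enqueue [2]
  #5 pop 4: in=11111 → 10111 (was 00000); enqueue [3]
  #6 pop 0: in=11111 → 10111 (no change)
  #7 pop 1: in=11111 → 11111 (was 10111); enqueue [0]
  #8 pop 2: in=11111 → 11111 (no change)
  #9 pop 3: in=11111 → 11111 (no change)
  #10 pop 0: in=11111 → 10111 (no change)

Fixpoint:
  val[0] = 10111
  val[1] = 11111
  val[2] = 11111
  val[3] = 11111
  val[4] = 10111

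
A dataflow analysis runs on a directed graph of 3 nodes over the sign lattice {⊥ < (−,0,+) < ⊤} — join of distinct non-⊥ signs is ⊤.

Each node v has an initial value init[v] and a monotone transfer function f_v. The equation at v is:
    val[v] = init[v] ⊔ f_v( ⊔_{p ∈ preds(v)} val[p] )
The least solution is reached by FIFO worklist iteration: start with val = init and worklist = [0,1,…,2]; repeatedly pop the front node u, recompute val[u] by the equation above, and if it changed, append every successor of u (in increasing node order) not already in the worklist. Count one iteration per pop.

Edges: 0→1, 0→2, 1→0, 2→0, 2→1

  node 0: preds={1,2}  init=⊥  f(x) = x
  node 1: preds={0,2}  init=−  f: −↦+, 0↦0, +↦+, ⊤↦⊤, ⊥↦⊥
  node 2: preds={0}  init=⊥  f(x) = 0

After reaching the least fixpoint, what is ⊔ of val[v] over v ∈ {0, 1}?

⊤

Trace (6 dequeues):
  [1] u=0 | in − | out − | prev ⊥ | push {}
  [2] u=1 | in − | out ⊤ | prev − | push {0}
  [3] u=2 | in − | out 0 | prev ⊥ | push {1}
  [4] u=0 | in ⊤ | out ⊤ | prev − | push {2}
  [5] u=1 | in ⊤ | out ⊤ | ==
  [6] u=2 | in ⊤ | out 0 | ==

Converged values:
  [0] ⊤
  [1] ⊤
  [2] 0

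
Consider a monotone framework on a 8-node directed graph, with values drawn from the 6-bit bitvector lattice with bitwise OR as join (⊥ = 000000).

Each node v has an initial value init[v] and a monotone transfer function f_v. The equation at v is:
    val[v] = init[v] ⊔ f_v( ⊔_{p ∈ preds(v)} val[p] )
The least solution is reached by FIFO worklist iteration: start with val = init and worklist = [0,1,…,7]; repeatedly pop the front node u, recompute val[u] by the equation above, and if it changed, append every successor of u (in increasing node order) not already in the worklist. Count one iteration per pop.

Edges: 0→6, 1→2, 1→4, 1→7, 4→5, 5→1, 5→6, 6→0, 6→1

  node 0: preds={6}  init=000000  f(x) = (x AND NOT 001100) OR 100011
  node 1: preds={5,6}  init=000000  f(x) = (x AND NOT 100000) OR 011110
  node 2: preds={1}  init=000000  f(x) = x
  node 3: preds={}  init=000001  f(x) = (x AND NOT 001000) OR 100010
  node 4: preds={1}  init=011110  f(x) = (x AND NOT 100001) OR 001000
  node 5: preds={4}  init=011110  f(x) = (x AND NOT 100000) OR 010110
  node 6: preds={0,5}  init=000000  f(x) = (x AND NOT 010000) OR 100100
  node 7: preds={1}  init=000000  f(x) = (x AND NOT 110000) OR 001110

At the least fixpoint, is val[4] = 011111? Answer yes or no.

no

Trace (13 dequeues):
  [1] u=0 | in 000000 | out 100011 | prev 000000 | push {}
  [2] u=1 | in 011110 | out 011110 | prev 000000 | push {}
  [3] u=2 | in 011110 | out 011110 | prev 000000 | push {}
  [4] u=3 | in 000000 | out 100011 | prev 000001 | push {}
  [5] u=4 | in 011110 | out 011110 | ==
  [6] u=5 | in 011110 | out 011110 | ==
  [7] u=6 | in 111111 | out 101111 | prev 000000 | push {0,1}
  [8] u=7 | in 011110 | out 001110 | prev 000000 | push {}
  [9] u=0 | in 101111 | out 100011 | ==
  [10] u=1 | in 111111 | out 011111 | prev 011110 | push {2,4,7}
  [11] u=2 | in 011111 | out 011111 | prev 011110 | push {}
  [12] u=4 | in 011111 | out 011110 | ==
  [13] u=7 | in 011111 | out 001111 | prev 001110 | push {}

Converged values:
  [0] 100011
  [1] 011111
  [2] 011111
  [3] 100011
  [4] 011110
  [5] 011110
  [6] 101111
  [7] 001111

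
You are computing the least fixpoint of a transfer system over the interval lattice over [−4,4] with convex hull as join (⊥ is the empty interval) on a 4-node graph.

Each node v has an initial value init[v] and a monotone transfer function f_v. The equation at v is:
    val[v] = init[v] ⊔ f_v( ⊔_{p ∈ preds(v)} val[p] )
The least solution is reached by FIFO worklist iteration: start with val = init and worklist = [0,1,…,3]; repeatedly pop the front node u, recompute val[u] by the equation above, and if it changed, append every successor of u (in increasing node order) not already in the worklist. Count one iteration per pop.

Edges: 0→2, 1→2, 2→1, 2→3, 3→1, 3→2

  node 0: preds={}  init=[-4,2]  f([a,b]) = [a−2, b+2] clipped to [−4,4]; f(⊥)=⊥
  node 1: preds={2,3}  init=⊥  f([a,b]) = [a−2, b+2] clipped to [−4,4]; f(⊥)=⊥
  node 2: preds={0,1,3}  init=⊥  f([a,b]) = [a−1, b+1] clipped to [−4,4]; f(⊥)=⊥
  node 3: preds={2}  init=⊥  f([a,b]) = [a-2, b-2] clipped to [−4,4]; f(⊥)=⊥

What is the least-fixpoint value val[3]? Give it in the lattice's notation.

[-4,2]

Iteration log — 10 steps:
  step 1. node 0  ⊔preds=⊥  new=[-4,2]  stable
  step 2. node 1  ⊔preds=⊥  new=⊥  stable
  step 3. node 2  ⊔preds=[-4,2]  new=[-4,3]  old=⊥  +wl: 1
  step 4. node 3  ⊔preds=[-4,3]  new=[-4,1]  old=⊥  +wl: 2
  step 5. node 1  ⊔preds=[-4,3]  new=[-4,4]  old=⊥  +wl: 
  step 6. node 2  ⊔preds=[-4,4]  new=[-4,4]  old=[-4,3]  +wl: 1,3
  step 7. node 1  ⊔preds=[-4,4]  new=[-4,4]  stable
  step 8. node 3  ⊔preds=[-4,4]  new=[-4,2]  old=[-4,1]  +wl: 1,2
  step 9. node 1  ⊔preds=[-4,4]  new=[-4,4]  stable
  step 10. node 2  ⊔preds=[-4,4]  new=[-4,4]  stable

Least fixpoint reached:
  node 0: [-4,2]
  node 1: [-4,4]
  node 2: [-4,4]
  node 3: [-4,2]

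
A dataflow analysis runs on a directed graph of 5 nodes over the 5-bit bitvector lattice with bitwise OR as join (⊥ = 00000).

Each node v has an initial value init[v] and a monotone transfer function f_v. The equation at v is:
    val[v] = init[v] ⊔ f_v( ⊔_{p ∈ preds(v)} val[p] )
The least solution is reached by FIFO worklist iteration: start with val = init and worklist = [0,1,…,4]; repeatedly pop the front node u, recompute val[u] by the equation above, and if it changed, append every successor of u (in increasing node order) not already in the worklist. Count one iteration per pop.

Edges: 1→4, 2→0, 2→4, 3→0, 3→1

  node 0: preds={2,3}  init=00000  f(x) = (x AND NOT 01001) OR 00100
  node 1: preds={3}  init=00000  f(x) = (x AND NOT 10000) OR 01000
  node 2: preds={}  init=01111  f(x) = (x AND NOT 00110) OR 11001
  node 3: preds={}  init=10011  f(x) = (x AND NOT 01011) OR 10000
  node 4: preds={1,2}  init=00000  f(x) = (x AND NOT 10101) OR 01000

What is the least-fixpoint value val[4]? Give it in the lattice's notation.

01010

Worklist (6 pops):
  #1 pop 0: in=11111 → 10110 (was 00000); enqueue []
  #2 pop 1: in=10011 → 01011 (was 00000); enqueue []
  #3 pop 2: in=00000 → 11111 (was 01111); enqueue [0]
  #4 pop 3: in=00000 → 10011 (no change)
  #5 pop 4: in=11111 → 01010 (was 00000); enqueue []
  #6 pop 0: in=11111 → 10110 (no change)

Fixpoint:
  val[0] = 10110
  val[1] = 01011
  val[2] = 11111
  val[3] = 10011
  val[4] = 01010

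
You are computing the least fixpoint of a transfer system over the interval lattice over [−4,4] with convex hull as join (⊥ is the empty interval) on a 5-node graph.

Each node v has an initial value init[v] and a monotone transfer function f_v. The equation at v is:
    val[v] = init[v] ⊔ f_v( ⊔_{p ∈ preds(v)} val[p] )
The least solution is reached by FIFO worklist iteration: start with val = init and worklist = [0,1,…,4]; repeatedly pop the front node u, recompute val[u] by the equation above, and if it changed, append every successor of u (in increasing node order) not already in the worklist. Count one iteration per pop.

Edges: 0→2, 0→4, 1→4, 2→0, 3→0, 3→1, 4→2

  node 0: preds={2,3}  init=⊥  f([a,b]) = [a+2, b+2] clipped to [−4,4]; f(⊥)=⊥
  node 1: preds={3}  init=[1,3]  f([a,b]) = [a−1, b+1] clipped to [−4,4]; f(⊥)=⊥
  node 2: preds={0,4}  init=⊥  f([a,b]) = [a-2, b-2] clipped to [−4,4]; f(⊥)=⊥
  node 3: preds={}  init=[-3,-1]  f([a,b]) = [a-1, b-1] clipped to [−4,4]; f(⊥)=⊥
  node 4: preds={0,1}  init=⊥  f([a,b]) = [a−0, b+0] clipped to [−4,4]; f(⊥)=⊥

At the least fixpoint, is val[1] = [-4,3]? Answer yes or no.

Worklist (10 pops):
  #1 pop 0: in=[-3,-1] → [-1,1] (was ⊥); enqueue []
  #2 pop 1: in=[-3,-1] → [-4,3] (was [1,3]); enqueue []
  #3 pop 2: in=[-1,1] → [-3,-1] (was ⊥); enqueue [0]
  #4 pop 3: in=⊥ → [-3,-1] (no change)
  #5 pop 4: in=[-4,3] → [-4,3] (was ⊥); enqueue [2]
  #6 pop 0: in=[-3,-1] → [-1,1] (no change)
  #7 pop 2: in=[-4,3] → [-4,1] (was [-3,-1]); enqueue [0]
  #8 pop 0: in=[-4,1] → [-2,3] (was [-1,1]); enqueue [2,4]
  #9 pop 2: in=[-4,3] → [-4,1] (no change)
  #10 pop 4: in=[-4,3] → [-4,3] (no change)

Fixpoint:
  val[0] = [-2,3]
  val[1] = [-4,3]
  val[2] = [-4,1]
  val[3] = [-3,-1]
  val[4] = [-4,3]

yes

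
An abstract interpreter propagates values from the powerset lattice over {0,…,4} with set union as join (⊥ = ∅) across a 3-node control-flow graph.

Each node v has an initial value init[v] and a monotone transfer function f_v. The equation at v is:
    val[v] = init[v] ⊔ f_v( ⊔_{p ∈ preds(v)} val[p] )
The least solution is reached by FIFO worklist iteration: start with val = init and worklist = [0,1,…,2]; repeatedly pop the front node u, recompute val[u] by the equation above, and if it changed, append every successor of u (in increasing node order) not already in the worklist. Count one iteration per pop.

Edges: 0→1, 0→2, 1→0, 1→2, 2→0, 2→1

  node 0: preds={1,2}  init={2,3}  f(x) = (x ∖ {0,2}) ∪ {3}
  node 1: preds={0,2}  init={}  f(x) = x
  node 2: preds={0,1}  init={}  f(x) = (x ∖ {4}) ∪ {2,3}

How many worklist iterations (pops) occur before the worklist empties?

5

Worklist (5 pops):
  #1 pop 0: in={} → {2,3} (no change)
  #2 pop 1: in={2,3} → {2,3} (was {}); enqueue [0]
  #3 pop 2: in={2,3} → {2,3} (was {}); enqueue [1]
  #4 pop 0: in={2,3} → {2,3} (no change)
  #5 pop 1: in={2,3} → {2,3} (no change)

Fixpoint:
  val[0] = {2,3}
  val[1] = {2,3}
  val[2] = {2,3}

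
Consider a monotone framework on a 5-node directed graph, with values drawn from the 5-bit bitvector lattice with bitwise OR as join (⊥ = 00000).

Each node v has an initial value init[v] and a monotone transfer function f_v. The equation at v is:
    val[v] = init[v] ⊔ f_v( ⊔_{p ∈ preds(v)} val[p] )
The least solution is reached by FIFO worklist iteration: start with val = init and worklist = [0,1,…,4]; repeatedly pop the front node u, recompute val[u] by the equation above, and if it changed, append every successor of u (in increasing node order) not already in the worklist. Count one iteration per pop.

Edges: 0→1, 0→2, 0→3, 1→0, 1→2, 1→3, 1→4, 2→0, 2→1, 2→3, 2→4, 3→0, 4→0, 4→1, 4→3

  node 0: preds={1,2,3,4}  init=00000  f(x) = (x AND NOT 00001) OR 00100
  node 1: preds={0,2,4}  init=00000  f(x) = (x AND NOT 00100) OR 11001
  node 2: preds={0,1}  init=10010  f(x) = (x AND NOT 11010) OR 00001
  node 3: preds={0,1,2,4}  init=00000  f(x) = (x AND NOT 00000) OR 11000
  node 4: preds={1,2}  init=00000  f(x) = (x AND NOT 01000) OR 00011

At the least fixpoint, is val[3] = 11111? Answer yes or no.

yes

Worklist (9 pops):
  #1 pop 0: in=10010 → 10110 (was 00000); enqueue []
  #2 pop 1: in=10110 → 11011 (was 00000); enqueue [0]
  #3 pop 2: in=11111 → 10111 (was 10010); enqueue [1]
  #4 pop 3: in=11111 → 11111 (was 00000); enqueue []
  #5 pop 4: in=11111 → 10111 (was 00000); enqueue [3]
  #6 pop 0: in=11111 → 11110 (was 10110); enqueue [2]
  #7 pop 1: in=11111 → 11011 (no change)
  #8 pop 3: in=11111 → 11111 (no change)
  #9 pop 2: in=11111 → 10111 (no change)

Fixpoint:
  val[0] = 11110
  val[1] = 11011
  val[2] = 10111
  val[3] = 11111
  val[4] = 10111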